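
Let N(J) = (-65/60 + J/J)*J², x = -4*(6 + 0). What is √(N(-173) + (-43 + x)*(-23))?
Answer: I*√34311/6 ≈ 30.872*I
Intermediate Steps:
x = -24 (x = -4*6 = -24)
N(J) = -J²/12 (N(J) = (-65*1/60 + 1)*J² = (-13/12 + 1)*J² = -J²/12)
√(N(-173) + (-43 + x)*(-23)) = √(-1/12*(-173)² + (-43 - 24)*(-23)) = √(-1/12*29929 - 67*(-23)) = √(-29929/12 + 1541) = √(-11437/12) = I*√34311/6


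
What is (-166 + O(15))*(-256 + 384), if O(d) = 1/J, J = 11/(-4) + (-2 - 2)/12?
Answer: -787712/37 ≈ -21290.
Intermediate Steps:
J = -37/12 (J = 11*(-¼) - 4*1/12 = -11/4 - ⅓ = -37/12 ≈ -3.0833)
O(d) = -12/37 (O(d) = 1/(-37/12) = -12/37)
(-166 + O(15))*(-256 + 384) = (-166 - 12/37)*(-256 + 384) = -6154/37*128 = -787712/37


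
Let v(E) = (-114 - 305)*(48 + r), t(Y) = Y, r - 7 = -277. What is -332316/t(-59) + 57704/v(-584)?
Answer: 15457387112/2744031 ≈ 5633.1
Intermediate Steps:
r = -270 (r = 7 - 277 = -270)
v(E) = 93018 (v(E) = (-114 - 305)*(48 - 270) = -419*(-222) = 93018)
-332316/t(-59) + 57704/v(-584) = -332316/(-59) + 57704/93018 = -332316*(-1/59) + 57704*(1/93018) = 332316/59 + 28852/46509 = 15457387112/2744031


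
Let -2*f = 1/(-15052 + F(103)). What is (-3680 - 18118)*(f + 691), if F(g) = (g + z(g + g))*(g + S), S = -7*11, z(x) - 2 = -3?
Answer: -186773994099/12400 ≈ -1.5062e+7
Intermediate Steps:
z(x) = -1 (z(x) = 2 - 3 = -1)
S = -77
F(g) = (-1 + g)*(-77 + g) (F(g) = (g - 1)*(g - 77) = (-1 + g)*(-77 + g))
f = 1/24800 (f = -1/(2*(-15052 + (77 + 103² - 78*103))) = -1/(2*(-15052 + (77 + 10609 - 8034))) = -1/(2*(-15052 + 2652)) = -½/(-12400) = -½*(-1/12400) = 1/24800 ≈ 4.0323e-5)
(-3680 - 18118)*(f + 691) = (-3680 - 18118)*(1/24800 + 691) = -21798*17136801/24800 = -186773994099/12400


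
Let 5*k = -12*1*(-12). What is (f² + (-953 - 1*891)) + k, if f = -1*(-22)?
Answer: -6656/5 ≈ -1331.2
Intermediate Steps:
k = 144/5 (k = (-12*1*(-12))/5 = (-12*(-12))/5 = (⅕)*144 = 144/5 ≈ 28.800)
f = 22
(f² + (-953 - 1*891)) + k = (22² + (-953 - 1*891)) + 144/5 = (484 + (-953 - 891)) + 144/5 = (484 - 1844) + 144/5 = -1360 + 144/5 = -6656/5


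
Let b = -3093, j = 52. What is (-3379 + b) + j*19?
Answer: -5484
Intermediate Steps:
(-3379 + b) + j*19 = (-3379 - 3093) + 52*19 = -6472 + 988 = -5484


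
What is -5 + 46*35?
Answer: 1605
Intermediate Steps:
-5 + 46*35 = -5 + 1610 = 1605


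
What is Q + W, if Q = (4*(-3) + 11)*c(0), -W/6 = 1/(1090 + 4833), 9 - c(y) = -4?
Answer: -77005/5923 ≈ -13.001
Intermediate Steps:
c(y) = 13 (c(y) = 9 - 1*(-4) = 9 + 4 = 13)
W = -6/5923 (W = -6/(1090 + 4833) = -6/5923 ≈ -0.0010130)
Q = -13 (Q = (4*(-3) + 11)*13 = (-12 + 11)*13 = -1*13 = -13)
Q + W = -13 - 6/5923 = -77005/5923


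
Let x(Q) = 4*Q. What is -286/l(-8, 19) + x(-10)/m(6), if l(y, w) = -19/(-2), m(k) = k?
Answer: -2096/57 ≈ -36.772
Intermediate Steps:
l(y, w) = 19/2 (l(y, w) = -19*(-½) = 19/2)
-286/l(-8, 19) + x(-10)/m(6) = -286/19/2 + (4*(-10))/6 = -286*2/19 - 40*⅙ = -572/19 - 20/3 = -2096/57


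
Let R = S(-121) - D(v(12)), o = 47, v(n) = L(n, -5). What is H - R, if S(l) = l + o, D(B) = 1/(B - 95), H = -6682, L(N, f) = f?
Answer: -660801/100 ≈ -6608.0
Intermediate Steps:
v(n) = -5
D(B) = 1/(-95 + B)
S(l) = 47 + l (S(l) = l + 47 = 47 + l)
R = -7399/100 (R = (47 - 121) - 1/(-95 - 5) = -74 - 1/(-100) = -74 - 1*(-1/100) = -74 + 1/100 = -7399/100 ≈ -73.990)
H - R = -6682 - 1*(-7399/100) = -6682 + 7399/100 = -660801/100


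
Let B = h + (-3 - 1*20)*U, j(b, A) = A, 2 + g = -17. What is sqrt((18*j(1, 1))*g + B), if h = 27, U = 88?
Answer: I*sqrt(2339) ≈ 48.363*I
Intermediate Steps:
g = -19 (g = -2 - 17 = -19)
B = -1997 (B = 27 + (-3 - 1*20)*88 = 27 + (-3 - 20)*88 = 27 - 23*88 = 27 - 2024 = -1997)
sqrt((18*j(1, 1))*g + B) = sqrt((18*1)*(-19) - 1997) = sqrt(18*(-19) - 1997) = sqrt(-342 - 1997) = sqrt(-2339) = I*sqrt(2339)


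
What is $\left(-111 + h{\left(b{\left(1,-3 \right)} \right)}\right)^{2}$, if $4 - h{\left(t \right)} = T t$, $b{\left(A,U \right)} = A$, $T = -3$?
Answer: $10816$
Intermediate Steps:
$h{\left(t \right)} = 4 + 3 t$ ($h{\left(t \right)} = 4 - - 3 t = 4 + 3 t$)
$\left(-111 + h{\left(b{\left(1,-3 \right)} \right)}\right)^{2} = \left(-111 + \left(4 + 3 \cdot 1\right)\right)^{2} = \left(-111 + \left(4 + 3\right)\right)^{2} = \left(-111 + 7\right)^{2} = \left(-104\right)^{2} = 10816$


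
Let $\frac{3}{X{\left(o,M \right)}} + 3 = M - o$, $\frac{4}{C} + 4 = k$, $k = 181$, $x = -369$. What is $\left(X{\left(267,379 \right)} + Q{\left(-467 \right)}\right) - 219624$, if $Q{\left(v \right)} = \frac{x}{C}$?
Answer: $- \frac{102875169}{436} \approx -2.3595 \cdot 10^{5}$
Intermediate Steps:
$C = \frac{4}{177}$ ($C = \frac{4}{-4 + 181} = \frac{4}{177} \approx 0.022599$)
$X{\left(o,M \right)} = \frac{3}{-3 + M - o}$ ($X{\left(o,M \right)} = \frac{3}{-3 + \left(M - o\right)} = \frac{3}{-3 + M - o}$)
$Q{\left(v \right)} = - \frac{65313}{4}$ ($Q{\left(v \right)} = - \frac{369}{\frac{4}{177}} = \left(-369\right) \frac{177}{4} = - \frac{65313}{4}$)
$\left(X{\left(267,379 \right)} + Q{\left(-467 \right)}\right) - 219624 = \left(- \frac{3}{3 + 267 - 379} - \frac{65313}{4}\right) - 219624 = \left(- \frac{3}{-109} - \frac{65313}{4}\right) - 219624 = \left(\left(-3\right) \left(- \frac{1}{109}\right) - \frac{65313}{4}\right) - 219624 = \left(\frac{3}{109} - \frac{65313}{4}\right) - 219624 = - \frac{7119105}{436} - 219624 = - \frac{102875169}{436}$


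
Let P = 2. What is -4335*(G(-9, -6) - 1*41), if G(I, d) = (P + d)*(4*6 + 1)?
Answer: 611235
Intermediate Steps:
G(I, d) = 50 + 25*d (G(I, d) = (2 + d)*(4*6 + 1) = (2 + d)*(24 + 1) = (2 + d)*25 = 50 + 25*d)
-4335*(G(-9, -6) - 1*41) = -4335*((50 + 25*(-6)) - 1*41) = -4335*((50 - 150) - 41) = -4335*(-100 - 41) = -4335*(-141) = 611235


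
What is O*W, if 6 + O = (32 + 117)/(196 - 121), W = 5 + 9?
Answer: -4214/75 ≈ -56.187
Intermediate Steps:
W = 14
O = -301/75 (O = -6 + (32 + 117)/(196 - 121) = -6 + 149/75 = -301/75 ≈ -4.0133)
O*W = -301/75*14 = -4214/75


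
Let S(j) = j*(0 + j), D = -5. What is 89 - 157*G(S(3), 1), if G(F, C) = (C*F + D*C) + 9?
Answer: -1952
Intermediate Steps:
S(j) = j² (S(j) = j*j = j²)
G(F, C) = 9 - 5*C + C*F (G(F, C) = (C*F - 5*C) + 9 = (-5*C + C*F) + 9 = 9 - 5*C + C*F)
89 - 157*G(S(3), 1) = 89 - 157*(9 - 5*1 + 1*3²) = 89 - 157*(9 - 5 + 1*9) = 89 - 157*(9 - 5 + 9) = 89 - 157*13 = 89 - 2041 = -1952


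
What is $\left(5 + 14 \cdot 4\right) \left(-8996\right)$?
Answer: $-548756$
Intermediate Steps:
$\left(5 + 14 \cdot 4\right) \left(-8996\right) = \left(5 + 56\right) \left(-8996\right) = 61 \left(-8996\right) = -548756$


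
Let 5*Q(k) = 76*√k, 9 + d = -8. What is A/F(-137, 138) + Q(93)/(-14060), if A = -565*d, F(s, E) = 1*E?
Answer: 9605/138 - √93/925 ≈ 69.591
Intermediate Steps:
d = -17 (d = -9 - 8 = -17)
F(s, E) = E
Q(k) = 76*√k/5 (Q(k) = (76*√k)/5 = 76*√k/5)
A = 9605 (A = -565*(-17) = 9605)
A/F(-137, 138) + Q(93)/(-14060) = 9605/138 + (76*√93/5)/(-14060) = 9605*(1/138) + (76*√93/5)*(-1/14060) = 9605/138 - √93/925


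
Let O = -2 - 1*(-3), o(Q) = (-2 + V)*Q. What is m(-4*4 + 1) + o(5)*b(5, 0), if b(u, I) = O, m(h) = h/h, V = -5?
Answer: -34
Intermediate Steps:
m(h) = 1
o(Q) = -7*Q (o(Q) = (-2 - 5)*Q = -7*Q)
O = 1 (O = -2 + 3 = 1)
b(u, I) = 1
m(-4*4 + 1) + o(5)*b(5, 0) = 1 - 7*5*1 = 1 - 35*1 = 1 - 35 = -34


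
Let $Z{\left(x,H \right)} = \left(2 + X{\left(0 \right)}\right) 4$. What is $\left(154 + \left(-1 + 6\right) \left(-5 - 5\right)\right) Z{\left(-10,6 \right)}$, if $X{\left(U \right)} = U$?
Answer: $832$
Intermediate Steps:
$Z{\left(x,H \right)} = 8$ ($Z{\left(x,H \right)} = \left(2 + 0\right) 4 = 2 \cdot 4 = 8$)
$\left(154 + \left(-1 + 6\right) \left(-5 - 5\right)\right) Z{\left(-10,6 \right)} = \left(154 + \left(-1 + 6\right) \left(-5 - 5\right)\right) 8 = \left(154 + 5 \left(-10\right)\right) 8 = \left(154 - 50\right) 8 = 104 \cdot 8 = 832$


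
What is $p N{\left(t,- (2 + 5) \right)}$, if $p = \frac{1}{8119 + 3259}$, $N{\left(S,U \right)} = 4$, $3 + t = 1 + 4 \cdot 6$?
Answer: $\frac{2}{5689} \approx 0.00035156$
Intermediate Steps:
$t = 22$ ($t = -3 + \left(1 + 4 \cdot 6\right) = -3 + \left(1 + 24\right) = -3 + 25 = 22$)
$p = \frac{1}{11378} \approx 8.7889 \cdot 10^{-5}$
$p N{\left(t,- (2 + 5) \right)} = \frac{1}{11378} \cdot 4 = \frac{2}{5689}$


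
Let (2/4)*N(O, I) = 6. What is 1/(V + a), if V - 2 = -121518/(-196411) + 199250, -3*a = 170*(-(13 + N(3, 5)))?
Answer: 589233/118240965020 ≈ 4.9833e-6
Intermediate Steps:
N(O, I) = 12 (N(O, I) = 2*6 = 12)
a = 4250/3 (a = -170*(-(13 + 12))/3 = -170*(-1*25)/3 = -170*(-25)/3 = -1/3*(-4250) = 4250/3 ≈ 1416.7)
V = 39135406090/196411 (V = 2 + (-121518/(-196411) + 199250) = 2 + (-121518*(-1/196411) + 199250) = 2 + (121518/196411 + 199250) = 2 + 39135013268/196411 = 39135406090/196411 ≈ 1.9925e+5)
1/(V + a) = 1/(39135406090/196411 + 4250/3) = 1/(118240965020/589233) = 589233/118240965020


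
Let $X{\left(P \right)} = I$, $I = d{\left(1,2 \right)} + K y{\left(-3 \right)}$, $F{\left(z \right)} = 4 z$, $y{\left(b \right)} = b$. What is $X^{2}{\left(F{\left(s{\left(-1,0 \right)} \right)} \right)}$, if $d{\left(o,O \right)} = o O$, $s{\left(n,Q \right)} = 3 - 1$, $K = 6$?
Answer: $256$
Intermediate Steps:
$s{\left(n,Q \right)} = 2$
$d{\left(o,O \right)} = O o$
$I = -16$ ($I = 2 \cdot 1 + 6 \left(-3\right) = 2 - 18 = -16$)
$X{\left(P \right)} = -16$
$X^{2}{\left(F{\left(s{\left(-1,0 \right)} \right)} \right)} = \left(-16\right)^{2} = 256$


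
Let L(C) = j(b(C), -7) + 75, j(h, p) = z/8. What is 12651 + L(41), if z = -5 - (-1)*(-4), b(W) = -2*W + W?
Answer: 101799/8 ≈ 12725.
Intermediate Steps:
b(W) = -W
z = -9 (z = -5 - 1*4 = -5 - 4 = -9)
j(h, p) = -9/8
L(C) = 591/8 (L(C) = -9/8 + 75 = 591/8)
12651 + L(41) = 12651 + 591/8 = 101799/8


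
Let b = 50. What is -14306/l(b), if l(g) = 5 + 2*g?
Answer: -14306/105 ≈ -136.25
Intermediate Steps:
-14306/l(b) = -14306/(5 + 2*50) = -14306/(5 + 100) = -14306/105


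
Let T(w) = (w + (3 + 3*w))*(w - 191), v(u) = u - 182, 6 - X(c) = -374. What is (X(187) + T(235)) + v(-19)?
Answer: 41671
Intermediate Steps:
X(c) = 380 (X(c) = 6 - 1*(-374) = 6 + 374 = 380)
v(u) = -182 + u
T(w) = (-191 + w)*(3 + 4*w) (T(w) = (3 + 4*w)*(-191 + w) = (-191 + w)*(3 + 4*w))
(X(187) + T(235)) + v(-19) = (380 + (-573 - 761*235 + 4*235²)) + (-182 - 19) = (380 + (-573 - 178835 + 4*55225)) - 201 = (380 + (-573 - 178835 + 220900)) - 201 = (380 + 41492) - 201 = 41872 - 201 = 41671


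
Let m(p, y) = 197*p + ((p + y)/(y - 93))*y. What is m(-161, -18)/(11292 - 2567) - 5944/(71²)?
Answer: -7840045523/1627360825 ≈ -4.8176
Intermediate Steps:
m(p, y) = 197*p + y*(p + y)/(-93 + y) (m(p, y) = 197*p + ((p + y)/(-93 + y))*y = 197*p + y*(p + y)/(-93 + y))
m(-161, -18)/(11292 - 2567) - 5944/(71²) = (((-18)² - 18321*(-161) + 198*(-161)*(-18))/(-93 - 18))/(11292 - 2567) - 5944/(71²) = ((324 + 2949681 + 573804)/(-111))/8725 - 5944/5041 = -1/111*3523809*(1/8725) - 5944*1/5041 = -1174603/37*1/8725 - 5944/5041 = -1174603/322825 - 5944/5041 = -7840045523/1627360825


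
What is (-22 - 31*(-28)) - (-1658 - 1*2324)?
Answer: 4828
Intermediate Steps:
(-22 - 31*(-28)) - (-1658 - 1*2324) = (-22 + 868) - (-1658 - 2324) = 846 - 1*(-3982) = 846 + 3982 = 4828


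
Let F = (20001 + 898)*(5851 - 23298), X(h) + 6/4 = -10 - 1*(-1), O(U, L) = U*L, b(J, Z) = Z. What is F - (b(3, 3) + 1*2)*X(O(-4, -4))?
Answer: -729249601/2 ≈ -3.6462e+8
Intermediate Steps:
O(U, L) = L*U
X(h) = -21/2 (X(h) = -3/2 + (-10 - 1*(-1)) = -3/2 + (-10 + 1) = -3/2 - 9 = -21/2)
F = -364624853 (F = 20899*(-17447) = -364624853)
F - (b(3, 3) + 1*2)*X(O(-4, -4)) = -364624853 - (3 + 1*2)*(-21)/2 = -364624853 - (3 + 2)*(-21)/2 = -364624853 - 5*(-21)/2 = -364624853 - 1*(-105/2) = -364624853 + 105/2 = -729249601/2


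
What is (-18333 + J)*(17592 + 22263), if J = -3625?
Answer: -875136090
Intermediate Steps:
(-18333 + J)*(17592 + 22263) = (-18333 - 3625)*(17592 + 22263) = -21958*39855 = -875136090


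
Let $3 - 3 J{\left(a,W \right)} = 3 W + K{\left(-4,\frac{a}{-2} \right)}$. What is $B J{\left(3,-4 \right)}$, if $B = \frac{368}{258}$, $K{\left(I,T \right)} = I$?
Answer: $\frac{3496}{387} \approx 9.0336$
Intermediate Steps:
$J{\left(a,W \right)} = \frac{7}{3} - W$ ($J{\left(a,W \right)} = 1 - \frac{3 W - 4}{3} = 1 - \frac{-4 + 3 W}{3} = 1 - \left(- \frac{4}{3} + W\right) = \frac{7}{3} - W$)
$B = \frac{184}{129}$ ($B = 368 \cdot \frac{1}{258} = \frac{184}{129} \approx 1.4264$)
$B J{\left(3,-4 \right)} = \frac{184 \left(\frac{7}{3} - -4\right)}{129} = \frac{184 \left(\frac{7}{3} + 4\right)}{129} = \frac{184}{129} \cdot \frac{19}{3} = \frac{3496}{387}$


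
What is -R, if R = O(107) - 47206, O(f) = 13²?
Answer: 47037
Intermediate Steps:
O(f) = 169
R = -47037 (R = 169 - 47206 = -47037)
-R = -1*(-47037) = 47037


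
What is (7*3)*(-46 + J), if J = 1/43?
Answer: -41517/43 ≈ -965.51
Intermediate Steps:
J = 1/43 ≈ 0.023256
(7*3)*(-46 + J) = (7*3)*(-46 + 1/43) = 21*(-1977/43) = -41517/43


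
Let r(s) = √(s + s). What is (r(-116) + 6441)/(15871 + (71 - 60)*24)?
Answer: 6441/16135 + 2*I*√58/16135 ≈ 0.39919 + 0.00094401*I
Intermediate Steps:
r(s) = √2*√s (r(s) = √(2*s) = √2*√s)
(r(-116) + 6441)/(15871 + (71 - 60)*24) = (√2*√(-116) + 6441)/(15871 + (71 - 60)*24) = (√2*(2*I*√29) + 6441)/(15871 + 11*24) = (2*I*√58 + 6441)/(15871 + 264) = (6441 + 2*I*√58)/16135 = (6441 + 2*I*√58)*(1/16135) = 6441/16135 + 2*I*√58/16135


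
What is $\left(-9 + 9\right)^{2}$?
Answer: $0$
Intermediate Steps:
$\left(-9 + 9\right)^{2} = 0^{2} = 0$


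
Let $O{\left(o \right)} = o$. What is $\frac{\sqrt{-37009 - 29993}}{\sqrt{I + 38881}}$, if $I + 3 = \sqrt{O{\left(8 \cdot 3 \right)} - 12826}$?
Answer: $\frac{i \sqrt{67002}}{\sqrt{38878 + i \sqrt{12802}}} \approx 0.0019103 + 1.3128 i$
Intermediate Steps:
$I = -3 + i \sqrt{12802}$ ($I = -3 + \sqrt{8 \cdot 3 - 12826} = -3 + \sqrt{24 - 12826} = -3 + \sqrt{-12802} = -3 + i \sqrt{12802} \approx -3.0 + 113.15 i$)
$\frac{\sqrt{-37009 - 29993}}{\sqrt{I + 38881}} = \frac{\sqrt{-37009 - 29993}}{\sqrt{\left(-3 + i \sqrt{12802}\right) + 38881}} = \frac{\sqrt{-67002}}{\sqrt{38878 + i \sqrt{12802}}} = \frac{i \sqrt{67002}}{\sqrt{38878 + i \sqrt{12802}}}$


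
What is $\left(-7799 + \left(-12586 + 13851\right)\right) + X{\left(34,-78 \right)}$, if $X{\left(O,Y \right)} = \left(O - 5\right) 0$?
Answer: $-6534$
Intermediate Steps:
$X{\left(O,Y \right)} = 0$ ($X{\left(O,Y \right)} = \left(-5 + O\right) 0 = 0$)
$\left(-7799 + \left(-12586 + 13851\right)\right) + X{\left(34,-78 \right)} = \left(-7799 + \left(-12586 + 13851\right)\right) + 0 = \left(-7799 + 1265\right) + 0 = -6534 + 0 = -6534$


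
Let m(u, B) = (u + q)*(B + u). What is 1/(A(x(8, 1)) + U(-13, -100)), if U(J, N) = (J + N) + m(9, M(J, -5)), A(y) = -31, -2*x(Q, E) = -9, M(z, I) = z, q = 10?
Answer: -1/220 ≈ -0.0045455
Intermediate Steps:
m(u, B) = (10 + u)*(B + u) (m(u, B) = (u + 10)*(B + u) = (10 + u)*(B + u))
x(Q, E) = 9/2 (x(Q, E) = -1/2*(-9) = 9/2)
U(J, N) = 171 + N + 20*J (U(J, N) = (J + N) + (9**2 + 10*J + 10*9 + J*9) = (J + N) + (81 + 10*J + 90 + 9*J) = (J + N) + (171 + 19*J) = 171 + N + 20*J)
1/(A(x(8, 1)) + U(-13, -100)) = 1/(-31 + (171 - 100 + 20*(-13))) = 1/(-31 + (171 - 100 - 260)) = 1/(-31 - 189) = 1/(-220) = -1/220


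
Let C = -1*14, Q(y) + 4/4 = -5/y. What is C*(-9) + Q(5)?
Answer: 124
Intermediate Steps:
Q(y) = -1 - 5/y
C = -14
C*(-9) + Q(5) = -14*(-9) + (-5 - 1*5)/5 = 126 + (-5 - 5)/5 = 126 + (⅕)*(-10) = 126 - 2 = 124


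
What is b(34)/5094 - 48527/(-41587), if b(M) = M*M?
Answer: 147635555/105922089 ≈ 1.3938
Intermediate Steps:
b(M) = M²
b(34)/5094 - 48527/(-41587) = 34²/5094 - 48527/(-41587) = 1156*(1/5094) - 48527*(-1/41587) = 578/2547 + 48527/41587 = 147635555/105922089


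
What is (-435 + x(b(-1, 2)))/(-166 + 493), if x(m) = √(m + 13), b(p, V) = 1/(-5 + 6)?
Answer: -145/109 + √14/327 ≈ -1.3188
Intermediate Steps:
b(p, V) = 1 (b(p, V) = 1/1 = 1)
x(m) = √(13 + m)
(-435 + x(b(-1, 2)))/(-166 + 493) = (-435 + √(13 + 1))/(-166 + 493) = (-435 + √14)/327 = (-435 + √14)*(1/327) = -145/109 + √14/327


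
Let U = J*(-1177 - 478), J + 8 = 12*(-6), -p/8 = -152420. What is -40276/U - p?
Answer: -40360826069/33100 ≈ -1.2194e+6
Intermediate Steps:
p = 1219360 (p = -8*(-152420) = 1219360)
J = -80 (J = -8 + 12*(-6) = -8 - 72 = -80)
U = 132400 (U = -80*(-1177 - 478) = -80*(-1655) = 132400)
-40276/U - p = -40276/132400 - 1*1219360 = -40276*1/132400 - 1219360 = -10069/33100 - 1219360 = -40360826069/33100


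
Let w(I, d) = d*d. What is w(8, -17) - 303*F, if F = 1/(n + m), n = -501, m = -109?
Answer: 176593/610 ≈ 289.50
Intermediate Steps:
w(I, d) = d²
F = -1/610 (F = 1/(-501 - 109) = 1/(-610) = -1/610 ≈ -0.0016393)
w(8, -17) - 303*F = (-17)² - 303*(-1/610) = 289 + 303/610 = 176593/610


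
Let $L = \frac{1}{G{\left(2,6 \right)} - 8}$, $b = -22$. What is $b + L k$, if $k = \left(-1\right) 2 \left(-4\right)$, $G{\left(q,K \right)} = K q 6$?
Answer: $- \frac{175}{8} \approx -21.875$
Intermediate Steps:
$G{\left(q,K \right)} = 6 K q$
$k = 8$ ($k = \left(-2\right) \left(-4\right) = 8$)
$L = \frac{1}{64}$ ($L = \frac{1}{6 \cdot 6 \cdot 2 - 8} = \frac{1}{72 - 8} = \frac{1}{64} \approx 0.015625$)
$b + L k = -22 + \frac{1}{64} \cdot 8 = -22 + \frac{1}{8} = - \frac{175}{8}$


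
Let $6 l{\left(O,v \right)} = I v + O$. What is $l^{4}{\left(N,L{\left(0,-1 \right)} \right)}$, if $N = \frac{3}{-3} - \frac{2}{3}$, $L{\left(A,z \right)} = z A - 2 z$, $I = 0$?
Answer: $\frac{625}{104976} \approx 0.0059537$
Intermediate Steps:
$L{\left(A,z \right)} = - 2 z + A z$ ($L{\left(A,z \right)} = A z - 2 z = - 2 z + A z$)
$N = - \frac{5}{3}$ ($N = 3 \left(- \frac{1}{3}\right) - \frac{2}{3} = -1 - \frac{2}{3} = - \frac{5}{3} \approx -1.6667$)
$l{\left(O,v \right)} = \frac{O}{6}$ ($l{\left(O,v \right)} = \frac{0 v + O}{6} = \frac{0 + O}{6} = \frac{O}{6}$)
$l^{4}{\left(N,L{\left(0,-1 \right)} \right)} = \left(\frac{1}{6} \left(- \frac{5}{3}\right)\right)^{4} = \left(- \frac{5}{18}\right)^{4} = \frac{625}{104976}$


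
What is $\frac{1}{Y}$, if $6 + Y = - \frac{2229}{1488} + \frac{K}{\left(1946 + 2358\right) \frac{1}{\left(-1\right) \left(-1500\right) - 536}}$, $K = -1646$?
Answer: $- \frac{133424}{50189475} \approx -0.0026584$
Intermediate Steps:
$Y = - \frac{50189475}{133424}$ ($Y = -6 - \left(\frac{743}{496} + 1646 \frac{\left(-1\right) \left(-1500\right) - 536}{1946 + 2358}\right) = -6 - \left(\frac{743}{496} + \frac{1646}{4304 \frac{1}{1500 - 536}}\right) = -6 - \left(\frac{743}{496} + \frac{1646}{4304 \cdot \frac{1}{964}}\right) = -6 - \left(\frac{743}{496} + \frac{1646}{\frac{1076}{241}}\right) = -6 - \frac{49388931}{133424} = - \frac{50189475}{133424} \approx -376.17$)
$\frac{1}{Y} = \frac{1}{- \frac{50189475}{133424}} = - \frac{133424}{50189475}$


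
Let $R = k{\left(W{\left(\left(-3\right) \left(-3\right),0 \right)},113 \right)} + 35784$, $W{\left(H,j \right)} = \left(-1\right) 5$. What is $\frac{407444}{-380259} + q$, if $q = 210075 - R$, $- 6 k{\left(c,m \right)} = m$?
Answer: $\frac{132564950939}{760518} \approx 1.7431 \cdot 10^{5}$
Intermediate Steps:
$W{\left(H,j \right)} = -5$
$k{\left(c,m \right)} = - \frac{m}{6}$
$R = \frac{214591}{6}$ ($R = \left(- \frac{1}{6}\right) 113 + 35784 = - \frac{113}{6} + 35784 = \frac{214591}{6} \approx 35765.0$)
$q = \frac{1045859}{6}$ ($q = 210075 - \frac{214591}{6} = \frac{1045859}{6} \approx 1.7431 \cdot 10^{5}$)
$\frac{407444}{-380259} + q = \frac{407444}{-380259} + \frac{1045859}{6} = 407444 \left(- \frac{1}{380259}\right) + \frac{1045859}{6} = - \frac{407444}{380259} + \frac{1045859}{6} = \frac{132564950939}{760518}$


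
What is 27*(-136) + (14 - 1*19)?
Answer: -3677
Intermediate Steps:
27*(-136) + (14 - 1*19) = -3672 + (14 - 19) = -3672 - 5 = -3677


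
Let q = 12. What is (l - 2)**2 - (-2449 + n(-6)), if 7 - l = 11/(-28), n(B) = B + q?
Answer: 1938113/784 ≈ 2472.1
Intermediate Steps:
n(B) = 12 + B (n(B) = B + 12 = 12 + B)
l = 207/28 (l = 7 - 11/(-28) = 7 - 11*(-1)/28 = 7 - 1*(-11/28) = 7 + 11/28 = 207/28 ≈ 7.3929)
(l - 2)**2 - (-2449 + n(-6)) = (207/28 - 2)**2 - (-2449 + (12 - 6)) = (151/28)**2 - (-2449 + 6) = 22801/784 - 1*(-2443) = 22801/784 + 2443 = 1938113/784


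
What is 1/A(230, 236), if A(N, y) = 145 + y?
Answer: 1/381 ≈ 0.0026247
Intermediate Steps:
1/A(230, 236) = 1/(145 + 236) = 1/381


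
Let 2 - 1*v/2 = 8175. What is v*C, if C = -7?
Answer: 114422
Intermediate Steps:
v = -16346 (v = 4 - 2*8175 = 4 - 16350 = -16346)
v*C = -16346*(-7) = 114422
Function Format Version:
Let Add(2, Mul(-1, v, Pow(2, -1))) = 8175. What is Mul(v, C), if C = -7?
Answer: 114422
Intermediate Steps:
v = -16346 (v = Add(4, Mul(-2, 8175)) = Add(4, -16350) = -16346)
Mul(v, C) = Mul(-16346, -7) = 114422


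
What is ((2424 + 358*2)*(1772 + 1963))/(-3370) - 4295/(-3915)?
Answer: -918005087/263871 ≈ -3479.0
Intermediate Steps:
((2424 + 358*2)*(1772 + 1963))/(-3370) - 4295/(-3915) = ((2424 + 716)*3735)*(-1/3370) - 4295*(-1/3915) = (3140*3735)*(-1/3370) + 859/783 = 11727900*(-1/3370) + 859/783 = -1172790/337 + 859/783 = -918005087/263871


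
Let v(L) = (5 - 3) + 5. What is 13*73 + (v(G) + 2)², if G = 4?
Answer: 1030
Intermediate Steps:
v(L) = 7 (v(L) = 2 + 5 = 7)
13*73 + (v(G) + 2)² = 13*73 + (7 + 2)² = 949 + 9² = 949 + 81 = 1030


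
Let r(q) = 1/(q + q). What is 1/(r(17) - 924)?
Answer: -34/31415 ≈ -0.0010823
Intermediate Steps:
r(q) = 1/(2*q)
1/(r(17) - 924) = 1/((1/2)/17 - 924) = 1/((1/2)*(1/17) - 924) = 1/(1/34 - 924) = 1/(-31415/34) = -34/31415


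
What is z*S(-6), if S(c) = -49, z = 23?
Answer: -1127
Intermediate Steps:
z*S(-6) = 23*(-49) = -1127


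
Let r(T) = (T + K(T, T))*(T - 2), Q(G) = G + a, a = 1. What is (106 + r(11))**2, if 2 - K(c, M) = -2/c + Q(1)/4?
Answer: 23454649/484 ≈ 48460.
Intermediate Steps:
Q(G) = 1 + G (Q(G) = G + 1 = 1 + G)
K(c, M) = 3/2 + 2/c (K(c, M) = 2 - (-2/c + (1 + 1)/4) = 2 - (-2/c + 2*(1/4)) = 2 - (-2/c + 1/2) = 2 - (1/2 - 2/c) = 2 + (-1/2 + 2/c) = 3/2 + 2/c)
r(T) = (-2 + T)*(3/2 + T + 2/T) (r(T) = (T + (3/2 + 2/T))*(T - 2) = (3/2 + T + 2/T)*(-2 + T) = (-2 + T)*(3/2 + T + 2/T))
(106 + r(11))**2 = (106 + (-1 + 11**2 - 4/11 - 1/2*11))**2 = (106 + (-1 + 121 - 4*1/11 - 11/2))**2 = (106 + (-1 + 121 - 4/11 - 11/2))**2 = (106 + 2511/22)**2 = (4843/22)**2 = 23454649/484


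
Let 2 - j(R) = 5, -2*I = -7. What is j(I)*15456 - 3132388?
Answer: -3178756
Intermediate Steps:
I = 7/2 (I = -1/2*(-7) = 7/2 ≈ 3.5000)
j(R) = -3 (j(R) = 2 - 1*5 = 2 - 5 = -3)
j(I)*15456 - 3132388 = -3*15456 - 3132388 = -46368 - 3132388 = -3178756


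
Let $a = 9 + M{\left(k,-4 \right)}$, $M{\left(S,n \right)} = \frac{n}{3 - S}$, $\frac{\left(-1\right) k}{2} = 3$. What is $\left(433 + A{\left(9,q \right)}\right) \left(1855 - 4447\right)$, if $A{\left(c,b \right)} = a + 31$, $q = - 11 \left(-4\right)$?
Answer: $-1224864$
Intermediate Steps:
$k = -6$ ($k = \left(-2\right) 3 = -6$)
$q = 44$ ($q = \left(-1\right) \left(-44\right) = 44$)
$a = \frac{77}{9}$ ($a = 9 - - \frac{4}{-3 - 6} = 9 - - \frac{4}{-9} = 9 - \left(-4\right) \left(- \frac{1}{9}\right) = 9 - \frac{4}{9} = \frac{77}{9} \approx 8.5556$)
$A{\left(c,b \right)} = \frac{356}{9}$ ($A{\left(c,b \right)} = \frac{77}{9} + 31 = \frac{356}{9}$)
$\left(433 + A{\left(9,q \right)}\right) \left(1855 - 4447\right) = \left(433 + \frac{356}{9}\right) \left(1855 - 4447\right) = \frac{4253}{9} \left(-2592\right) = -1224864$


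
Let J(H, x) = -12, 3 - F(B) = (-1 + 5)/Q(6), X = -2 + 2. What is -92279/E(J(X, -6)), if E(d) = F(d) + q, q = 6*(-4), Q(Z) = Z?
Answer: 276837/65 ≈ 4259.0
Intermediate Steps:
X = 0
q = -24
F(B) = 7/3 (F(B) = 3 - (-1 + 5)/6 = 3 - 4/6 = 3 - 1*2/3 = 3 - 2/3 = 7/3)
E(d) = -65/3 (E(d) = 7/3 - 24 = -65/3)
-92279/E(J(X, -6)) = -92279/(-65/3) = -92279*(-3/65) = 276837/65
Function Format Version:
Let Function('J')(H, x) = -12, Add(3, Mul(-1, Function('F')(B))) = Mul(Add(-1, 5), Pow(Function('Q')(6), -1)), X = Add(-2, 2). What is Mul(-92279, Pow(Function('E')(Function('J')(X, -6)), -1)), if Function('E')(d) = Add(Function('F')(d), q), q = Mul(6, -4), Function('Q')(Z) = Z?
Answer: Rational(276837, 65) ≈ 4259.0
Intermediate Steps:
X = 0
q = -24
Function('F')(B) = Rational(7, 3) (Function('F')(B) = Add(3, Mul(-1, Mul(Add(-1, 5), Pow(6, -1)))) = Add(3, Mul(-1, Mul(4, Rational(1, 6)))) = Add(3, Mul(-1, Rational(2, 3))) = Add(3, Rational(-2, 3)) = Rational(7, 3))
Function('E')(d) = Rational(-65, 3) (Function('E')(d) = Add(Rational(7, 3), -24) = Rational(-65, 3))
Mul(-92279, Pow(Function('E')(Function('J')(X, -6)), -1)) = Mul(-92279, Pow(Rational(-65, 3), -1)) = Mul(-92279, Rational(-3, 65)) = Rational(276837, 65)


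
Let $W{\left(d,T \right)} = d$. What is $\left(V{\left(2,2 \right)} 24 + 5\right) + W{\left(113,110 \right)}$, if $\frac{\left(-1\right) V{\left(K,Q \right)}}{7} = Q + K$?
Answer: $-554$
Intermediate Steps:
$V{\left(K,Q \right)} = - 7 K - 7 Q$ ($V{\left(K,Q \right)} = - 7 \left(Q + K\right) = - 7 \left(K + Q\right) = - 7 K - 7 Q$)
$\left(V{\left(2,2 \right)} 24 + 5\right) + W{\left(113,110 \right)} = \left(\left(\left(-7\right) 2 - 14\right) 24 + 5\right) + 113 = \left(\left(-14 - 14\right) 24 + 5\right) + 113 = \left(\left(-28\right) 24 + 5\right) + 113 = \left(-672 + 5\right) + 113 = -667 + 113 = -554$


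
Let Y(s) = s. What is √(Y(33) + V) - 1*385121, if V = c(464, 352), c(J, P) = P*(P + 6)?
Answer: -385121 + √126049 ≈ -3.8477e+5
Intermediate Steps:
c(J, P) = P*(6 + P)
V = 126016 (V = 352*(6 + 352) = 352*358 = 126016)
√(Y(33) + V) - 1*385121 = √(33 + 126016) - 1*385121 = √126049 - 385121 = -385121 + √126049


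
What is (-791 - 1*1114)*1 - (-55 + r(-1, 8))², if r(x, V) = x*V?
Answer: -5874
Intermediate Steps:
r(x, V) = V*x
(-791 - 1*1114)*1 - (-55 + r(-1, 8))² = (-791 - 1*1114)*1 - (-55 + 8*(-1))² = (-791 - 1114)*1 - (-55 - 8)² = -1905*1 - 1*(-63)² = -1905 - 1*3969 = -1905 - 3969 = -5874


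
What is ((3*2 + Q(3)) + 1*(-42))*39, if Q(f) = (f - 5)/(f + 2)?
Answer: -7098/5 ≈ -1419.6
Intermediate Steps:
Q(f) = (-5 + f)/(2 + f)
((3*2 + Q(3)) + 1*(-42))*39 = ((3*2 + (-5 + 3)/(2 + 3)) + 1*(-42))*39 = ((6 - 2/5) - 42)*39 = ((6 + (⅕)*(-2)) - 42)*39 = ((6 - ⅖) - 42)*39 = (28/5 - 42)*39 = -182/5*39 = -7098/5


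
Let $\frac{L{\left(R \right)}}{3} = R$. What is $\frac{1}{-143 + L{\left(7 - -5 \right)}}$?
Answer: $- \frac{1}{107} \approx -0.0093458$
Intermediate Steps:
$L{\left(R \right)} = 3 R$
$\frac{1}{-143 + L{\left(7 - -5 \right)}} = \frac{1}{-143 + 3 \left(7 - -5\right)} = \frac{1}{-143 + 3 \left(7 + 5\right)} = \frac{1}{-143 + 3 \cdot 12} = \frac{1}{-143 + 36} = \frac{1}{-107} = - \frac{1}{107}$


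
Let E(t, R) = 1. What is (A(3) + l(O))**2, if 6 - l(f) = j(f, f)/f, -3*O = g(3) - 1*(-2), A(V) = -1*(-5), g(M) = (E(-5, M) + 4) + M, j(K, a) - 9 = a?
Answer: 16129/100 ≈ 161.29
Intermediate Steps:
j(K, a) = 9 + a
g(M) = 5 + M (g(M) = (1 + 4) + M = 5 + M)
A(V) = 5
O = -10/3 (O = -((5 + 3) - 1*(-2))/3 = -(8 + 2)/3 = -1/3*10 = -10/3 ≈ -3.3333)
l(f) = 6 - (9 + f)/f
(A(3) + l(O))**2 = (5 + (5 - 9/(-10/3)))**2 = (5 + (5 - 9*(-3/10)))**2 = (5 + (5 + 27/10))**2 = (5 + 77/10)**2 = (127/10)**2 = 16129/100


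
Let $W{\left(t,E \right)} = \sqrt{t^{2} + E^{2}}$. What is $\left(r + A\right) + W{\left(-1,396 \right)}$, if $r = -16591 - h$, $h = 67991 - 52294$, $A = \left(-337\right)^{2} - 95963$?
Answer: $-14682 + \sqrt{156817} \approx -14286.0$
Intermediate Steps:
$W{\left(t,E \right)} = \sqrt{E^{2} + t^{2}}$
$A = 17606$ ($A = 113569 - 95963 = 17606$)
$h = 15697$ ($h = 67991 - 52294 = 15697$)
$r = -32288$ ($r = -16591 - 15697 = -32288$)
$\left(r + A\right) + W{\left(-1,396 \right)} = \left(-32288 + 17606\right) + \sqrt{396^{2} + \left(-1\right)^{2}} = -14682 + \sqrt{156816 + 1} = -14682 + \sqrt{156817}$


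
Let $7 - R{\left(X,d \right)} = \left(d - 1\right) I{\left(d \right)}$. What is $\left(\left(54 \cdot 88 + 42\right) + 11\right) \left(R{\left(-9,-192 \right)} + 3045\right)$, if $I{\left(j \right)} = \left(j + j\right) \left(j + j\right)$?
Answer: $136760198300$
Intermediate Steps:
$I{\left(j \right)} = 4 j^{2}$ ($I{\left(j \right)} = 2 j 2 j = 4 j^{2}$)
$R{\left(X,d \right)} = 7 - 4 d^{2} \left(-1 + d\right)$ ($R{\left(X,d \right)} = 7 - \left(d - 1\right) 4 d^{2} = 7 - \left(-1 + d\right) 4 d^{2} = 7 - 4 d^{2} \left(-1 + d\right)$)
$\left(\left(54 \cdot 88 + 42\right) + 11\right) \left(R{\left(-9,-192 \right)} + 3045\right) = \left(\left(54 \cdot 88 + 42\right) + 11\right) \left(\left(7 - 4 \left(-192\right)^{3} + 4 \left(-192\right)^{2}\right) + 3045\right) = \left(\left(4752 + 42\right) + 11\right) \left(\left(7 - -28311552 + 4 \cdot 36864\right) + 3045\right) = \left(4794 + 11\right) \left(\left(7 + 28311552 + 147456\right) + 3045\right) = 4805 \left(28459015 + 3045\right) = 4805 \cdot 28462060 = 136760198300$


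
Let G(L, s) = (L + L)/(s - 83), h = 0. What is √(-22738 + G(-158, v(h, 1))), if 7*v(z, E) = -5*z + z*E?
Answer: I*√156615854/83 ≈ 150.78*I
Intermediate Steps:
v(z, E) = -5*z/7 + E*z/7 (v(z, E) = (-5*z + z*E)/7 = (-5*z + E*z)/7 = -5*z/7 + E*z/7)
G(L, s) = 2*L/(-83 + s) (G(L, s) = (2*L)/(-83 + s) = 2*L/(-83 + s))
√(-22738 + G(-158, v(h, 1))) = √(-22738 + 2*(-158)/(-83 + (⅐)*0*(-5 + 1))) = √(-22738 + 2*(-158)/(-83 + (⅐)*0*(-4))) = √(-22738 + 2*(-158)/(-83 + 0)) = √(-22738 + 2*(-158)/(-83)) = √(-22738 + 2*(-158)*(-1/83)) = √(-22738 + 316/83) = √(-1886938/83) = I*√156615854/83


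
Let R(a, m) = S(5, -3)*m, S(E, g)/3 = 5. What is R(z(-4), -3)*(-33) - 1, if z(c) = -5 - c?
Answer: 1484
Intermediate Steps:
S(E, g) = 15 (S(E, g) = 3*5 = 15)
R(a, m) = 15*m
R(z(-4), -3)*(-33) - 1 = (15*(-3))*(-33) - 1 = -45*(-33) - 1 = 1485 - 1 = 1484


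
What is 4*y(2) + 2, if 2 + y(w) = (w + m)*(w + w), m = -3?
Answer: -22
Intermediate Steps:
y(w) = -2 + 2*w*(-3 + w) (y(w) = -2 + (w - 3)*(w + w) = -2 + (-3 + w)*(2*w) = -2 + 2*w*(-3 + w))
4*y(2) + 2 = 4*(-2 - 6*2 + 2*2**2) + 2 = 4*(-2 - 12 + 2*4) + 2 = 4*(-2 - 12 + 8) + 2 = 4*(-6) + 2 = -24 + 2 = -22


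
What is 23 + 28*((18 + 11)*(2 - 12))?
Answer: -8097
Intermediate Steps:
23 + 28*((18 + 11)*(2 - 12)) = 23 + 28*(29*(-10)) = 23 + 28*(-290) = 23 - 8120 = -8097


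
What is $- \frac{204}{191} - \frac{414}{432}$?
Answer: $- \frac{9289}{4584} \approx -2.0264$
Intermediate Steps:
$- \frac{204}{191} - \frac{414}{432} = \left(-204\right) \frac{1}{191} - \frac{23}{24} = - \frac{204}{191} - \frac{23}{24} = - \frac{9289}{4584}$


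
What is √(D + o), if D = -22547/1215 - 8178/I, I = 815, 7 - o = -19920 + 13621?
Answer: √121585874919/4401 ≈ 79.230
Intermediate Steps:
o = 6306 (o = 7 - (-19920 + 13621) = 7 - 1*(-6299) = 7 + 6299 = 6306)
D = -1132483/39609 (D = -22547/1215 - 8178/815 = -1132483/39609 ≈ -28.592)
√(D + o) = √(-1132483/39609 + 6306) = √(248641871/39609) = √121585874919/4401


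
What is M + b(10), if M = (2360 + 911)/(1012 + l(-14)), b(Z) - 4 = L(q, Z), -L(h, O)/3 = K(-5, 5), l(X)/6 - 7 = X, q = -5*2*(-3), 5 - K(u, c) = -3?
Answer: -16129/970 ≈ -16.628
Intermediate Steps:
K(u, c) = 8 (K(u, c) = 5 - 1*(-3) = 5 + 3 = 8)
q = 30 (q = -10*(-3) = 30)
l(X) = 42 + 6*X
L(h, O) = -24 (L(h, O) = -3*8 = -24)
b(Z) = -20 (b(Z) = 4 - 24 = -20)
M = 3271/970 (M = (2360 + 911)/(1012 + (42 + 6*(-14))) = 3271/(1012 + (42 - 84)) = 3271/(1012 - 42) = 3271/970 ≈ 3.3722)
M + b(10) = 3271/970 - 20 = -16129/970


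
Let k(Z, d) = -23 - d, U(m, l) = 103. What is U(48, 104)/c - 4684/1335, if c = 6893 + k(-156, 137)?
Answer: -31399867/8988555 ≈ -3.4933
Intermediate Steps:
c = 6733 (c = 6893 + (-23 - 1*137) = 6893 + (-23 - 137) = 6893 - 160 = 6733)
U(48, 104)/c - 4684/1335 = 103/6733 - 4684/1335 = -31399867/8988555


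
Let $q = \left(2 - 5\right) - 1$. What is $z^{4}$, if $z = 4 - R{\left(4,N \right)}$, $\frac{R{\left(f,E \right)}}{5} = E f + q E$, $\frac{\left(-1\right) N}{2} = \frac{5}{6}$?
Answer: $256$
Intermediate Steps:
$N = - \frac{5}{3}$ ($N = - 2 \cdot \frac{5}{6} = - 2 \cdot 5 \cdot \frac{1}{6} = \left(-2\right) \frac{5}{6} = - \frac{5}{3} \approx -1.6667$)
$q = -4$ ($q = -3 - 1 = -4$)
$R{\left(f,E \right)} = - 20 E + 5 E f$ ($R{\left(f,E \right)} = 5 \left(E f - 4 E\right) = 5 \left(- 4 E + E f\right) = - 20 E + 5 E f$)
$z = 4$ ($z = 4 - 5 \left(- \frac{5}{3}\right) \left(-4 + 4\right) = 4 - 5 \left(- \frac{5}{3}\right) 0 = 4 - 0 = 4 + 0 = 4$)
$z^{4} = 4^{4} = 256$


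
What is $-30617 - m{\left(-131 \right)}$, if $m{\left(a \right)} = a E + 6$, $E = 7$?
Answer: $-29706$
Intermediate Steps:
$m{\left(a \right)} = 6 + 7 a$ ($m{\left(a \right)} = a 7 + 6 = 7 a + 6 = 6 + 7 a$)
$-30617 - m{\left(-131 \right)} = -30617 - \left(6 + 7 \left(-131\right)\right) = -30617 - \left(6 - 917\right) = -30617 - -911 = -30617 + 911 = -29706$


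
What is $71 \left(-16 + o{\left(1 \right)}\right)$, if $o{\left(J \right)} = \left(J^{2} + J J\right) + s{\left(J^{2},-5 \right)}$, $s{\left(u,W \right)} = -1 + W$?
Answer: $-1420$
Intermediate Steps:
$o{\left(J \right)} = -6 + 2 J^{2}$ ($o{\left(J \right)} = \left(J^{2} + J J\right) - 6 = \left(J^{2} + J^{2}\right) - 6 = 2 J^{2} - 6 = -6 + 2 J^{2}$)
$71 \left(-16 + o{\left(1 \right)}\right) = 71 \left(-16 - \left(6 - 2 \cdot 1^{2}\right)\right) = 71 \left(-16 + \left(-6 + 2 \cdot 1\right)\right) = 71 \left(-16 + \left(-6 + 2\right)\right) = 71 \left(-16 - 4\right) = 71 \left(-20\right) = -1420$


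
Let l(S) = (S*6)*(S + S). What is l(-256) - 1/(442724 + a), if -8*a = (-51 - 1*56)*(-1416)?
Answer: 333278085119/423785 ≈ 7.8643e+5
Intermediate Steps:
a = -18939 (a = -(-51 - 1*56)*(-1416)/8 = -(-51 - 56)*(-1416)/8 = -(-107)*(-1416)/8 = -⅛*151512 = -18939)
l(S) = 12*S² (l(S) = (6*S)*(2*S) = 12*S²)
l(-256) - 1/(442724 + a) = 12*(-256)² - 1/(442724 - 18939) = 12*65536 - 1/423785 = 786432 - 1*1/423785 = 786432 - 1/423785 = 333278085119/423785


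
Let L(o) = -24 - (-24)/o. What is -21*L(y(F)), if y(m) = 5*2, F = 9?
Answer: 2268/5 ≈ 453.60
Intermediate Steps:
y(m) = 10
L(o) = -24 + 24/o
-21*L(y(F)) = -21*(-24 + 24/10) = -21*(-24 + 24*(1/10)) = -21*(-24 + 12/5) = -21*(-108/5) = 2268/5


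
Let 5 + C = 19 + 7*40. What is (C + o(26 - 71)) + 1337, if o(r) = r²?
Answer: 3656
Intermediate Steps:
C = 294 (C = -5 + (19 + 7*40) = -5 + (19 + 280) = -5 + 299 = 294)
(C + o(26 - 71)) + 1337 = (294 + (26 - 71)²) + 1337 = (294 + (-45)²) + 1337 = (294 + 2025) + 1337 = 2319 + 1337 = 3656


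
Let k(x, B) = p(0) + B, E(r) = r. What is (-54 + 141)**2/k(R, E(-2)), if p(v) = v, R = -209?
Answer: -7569/2 ≈ -3784.5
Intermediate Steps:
k(x, B) = B (k(x, B) = 0 + B = B)
(-54 + 141)**2/k(R, E(-2)) = (-54 + 141)**2/(-2) = 87**2*(-1/2) = 7569*(-1/2) = -7569/2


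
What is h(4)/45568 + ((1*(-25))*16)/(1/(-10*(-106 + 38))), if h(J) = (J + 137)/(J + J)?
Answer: -99155967859/364544 ≈ -2.7200e+5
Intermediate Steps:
h(J) = (137 + J)/(2*J) (h(J) = (137 + J)/((2*J)) = (137 + J)*(1/(2*J)) = (137 + J)/(2*J))
h(4)/45568 + ((1*(-25))*16)/(1/(-10*(-106 + 38))) = ((½)*(137 + 4)/4)/45568 + ((1*(-25))*16)/(1/(-10*(-106 + 38))) = ((½)*(¼)*141)*(1/45568) + (-25*16)/(1/(-10*(-68))) = (141/8)*(1/45568) - 400/(1/680) = 141/364544 - 400/1/680 = 141/364544 - 400*680 = 141/364544 - 272000 = -99155967859/364544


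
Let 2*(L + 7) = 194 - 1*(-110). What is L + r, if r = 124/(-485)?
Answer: 70201/485 ≈ 144.74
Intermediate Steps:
L = 145 (L = -7 + (194 - 1*(-110))/2 = -7 + (194 + 110)/2 = -7 + (½)*304 = -7 + 152 = 145)
r = -124/485 (r = 124*(-1/485) = -124/485 ≈ -0.25567)
L + r = 145 - 124/485 = 70201/485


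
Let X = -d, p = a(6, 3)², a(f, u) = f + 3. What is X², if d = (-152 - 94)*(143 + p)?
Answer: 3036450816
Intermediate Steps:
a(f, u) = 3 + f
p = 81 (p = (3 + 6)² = 9² = 81)
d = -55104 (d = (-152 - 94)*(143 + 81) = -246*224 = -55104)
X = 55104 (X = -1*(-55104) = 55104)
X² = 55104² = 3036450816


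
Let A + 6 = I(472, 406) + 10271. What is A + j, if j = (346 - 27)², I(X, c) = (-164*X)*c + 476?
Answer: -31315146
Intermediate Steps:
I(X, c) = 476 - 164*X*c (I(X, c) = -164*X*c + 476 = 476 - 164*X*c)
A = -31416907 (A = -6 + ((476 - 164*472*406) + 10271) = -6 + ((476 - 31427648) + 10271) = -6 + (-31427172 + 10271) = -6 - 31416901 = -31416907)
j = 101761 (j = 319² = 101761)
A + j = -31416907 + 101761 = -31315146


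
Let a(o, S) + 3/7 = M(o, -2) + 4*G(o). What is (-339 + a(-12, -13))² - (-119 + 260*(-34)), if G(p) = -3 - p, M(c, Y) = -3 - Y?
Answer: 4980152/49 ≈ 1.0164e+5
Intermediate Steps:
a(o, S) = -94/7 - 4*o (a(o, S) = -3/7 + ((-3 - 1*(-2)) + 4*(-3 - o)) = -3/7 + ((-3 + 2) + (-12 - 4*o)) = -3/7 + (-1 + (-12 - 4*o)) = -3/7 + (-13 - 4*o) = -94/7 - 4*o)
(-339 + a(-12, -13))² - (-119 + 260*(-34)) = (-339 + (-94/7 - 4*(-12)))² - (-119 + 260*(-34)) = (-339 + (-94/7 + 48))² - (-119 - 8840) = (-339 + 242/7)² - 1*(-8959) = (-2131/7)² + 8959 = 4541161/49 + 8959 = 4980152/49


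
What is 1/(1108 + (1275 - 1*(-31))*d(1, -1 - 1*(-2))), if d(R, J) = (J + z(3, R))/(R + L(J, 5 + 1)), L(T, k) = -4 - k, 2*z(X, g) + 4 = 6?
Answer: 9/7360 ≈ 0.0012228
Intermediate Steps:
z(X, g) = 1 (z(X, g) = -2 + (½)*6 = -2 + 3 = 1)
d(R, J) = (1 + J)/(-10 + R) (d(R, J) = (J + 1)/(R + (-4 - (5 + 1))) = (1 + J)/(R + (-4 - 1*6)) = (1 + J)/(R + (-4 - 6)) = (1 + J)/(R - 10) = (1 + J)/(-10 + R))
1/(1108 + (1275 - 1*(-31))*d(1, -1 - 1*(-2))) = 1/(1108 + (1275 - 1*(-31))*((1 + (-1 - 1*(-2)))/(-10 + 1))) = 1/(1108 + (1275 + 31)*((1 + (-1 + 2))/(-9))) = 1/(1108 + 1306*(-(1 + 1)/9)) = 1/(1108 + 1306*(-⅑*2)) = 1/(1108 + 1306*(-2/9)) = 1/(1108 - 2612/9) = 1/(7360/9) = 9/7360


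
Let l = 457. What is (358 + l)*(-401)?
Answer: -326815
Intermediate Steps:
(358 + l)*(-401) = (358 + 457)*(-401) = 815*(-401) = -326815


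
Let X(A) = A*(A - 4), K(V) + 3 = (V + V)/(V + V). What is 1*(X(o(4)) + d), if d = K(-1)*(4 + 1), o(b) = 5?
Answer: -5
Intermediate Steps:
K(V) = -2 (K(V) = -3 + (V + V)/(V + V) = -3 + (2*V)/((2*V)) = -3 + (2*V)*(1/(2*V)) = -3 + 1 = -2)
d = -10 (d = -2*(4 + 1) = -2*5 = -10)
X(A) = A*(-4 + A)
1*(X(o(4)) + d) = 1*(5*(-4 + 5) - 10) = 1*(5*1 - 10) = 1*(5 - 10) = 1*(-5) = -5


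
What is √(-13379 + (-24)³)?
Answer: I*√27203 ≈ 164.93*I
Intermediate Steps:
√(-13379 + (-24)³) = √(-13379 - 13824) = √(-27203) = I*√27203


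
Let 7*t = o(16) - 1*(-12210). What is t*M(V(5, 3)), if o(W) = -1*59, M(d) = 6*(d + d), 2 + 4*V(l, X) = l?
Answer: 109359/7 ≈ 15623.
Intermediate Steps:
V(l, X) = -1/2 + l/4
M(d) = 12*d (M(d) = 6*(2*d) = 12*d)
o(W) = -59
t = 12151/7 (t = (-59 - 1*(-12210))/7 = (-59 + 12210)/7 = (1/7)*12151 = 12151/7 ≈ 1735.9)
t*M(V(5, 3)) = 12151*(12*(-1/2 + (1/4)*5))/7 = 12151*(12*(-1/2 + 5/4))/7 = 12151*(12*(3/4))/7 = (12151/7)*9 = 109359/7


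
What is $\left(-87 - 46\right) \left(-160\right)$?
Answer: $21280$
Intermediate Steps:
$\left(-87 - 46\right) \left(-160\right) = \left(-133\right) \left(-160\right) = 21280$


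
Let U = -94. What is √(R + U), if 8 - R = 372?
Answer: I*√458 ≈ 21.401*I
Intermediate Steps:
R = -364 (R = 8 - 1*372 = 8 - 372 = -364)
√(R + U) = √(-364 - 94) = √(-458) = I*√458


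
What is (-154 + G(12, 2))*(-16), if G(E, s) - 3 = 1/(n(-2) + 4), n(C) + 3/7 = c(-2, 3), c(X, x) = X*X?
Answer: 127936/53 ≈ 2413.9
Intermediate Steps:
c(X, x) = X²
n(C) = 25/7 (n(C) = -3/7 + (-2)² = -3/7 + 4 = 25/7)
G(E, s) = 166/53 (G(E, s) = 3 + 1/(25/7 + 4) = 3 + 1/(53/7) = 3 + 7/53 = 166/53)
(-154 + G(12, 2))*(-16) = (-154 + 166/53)*(-16) = -7996/53*(-16) = 127936/53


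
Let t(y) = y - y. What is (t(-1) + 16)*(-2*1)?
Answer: -32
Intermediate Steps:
t(y) = 0
(t(-1) + 16)*(-2*1) = (0 + 16)*(-2*1) = 16*(-2) = -32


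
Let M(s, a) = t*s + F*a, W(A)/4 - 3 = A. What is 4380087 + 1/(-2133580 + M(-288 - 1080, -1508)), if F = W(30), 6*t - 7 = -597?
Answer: 9627939316091/2198116 ≈ 4.3801e+6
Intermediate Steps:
W(A) = 12 + 4*A
t = -295/3 (t = 7/6 + (⅙)*(-597) = 7/6 - 199/2 = -295/3 ≈ -98.333)
F = 132 (F = 12 + 4*30 = 12 + 120 = 132)
M(s, a) = 132*a - 295*s/3 (M(s, a) = -295*s/3 + 132*a = 132*a - 295*s/3)
4380087 + 1/(-2133580 + M(-288 - 1080, -1508)) = 4380087 + 1/(-2133580 + (132*(-1508) - 295*(-288 - 1080)/3)) = 4380087 + 1/(-2133580 + (-199056 - 295/3*(-1368))) = 4380087 + 1/(-2133580 + (-199056 + 134520)) = 4380087 + 1/(-2133580 - 64536) = 4380087 + 1/(-2198116) = 4380087 - 1/2198116 = 9627939316091/2198116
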